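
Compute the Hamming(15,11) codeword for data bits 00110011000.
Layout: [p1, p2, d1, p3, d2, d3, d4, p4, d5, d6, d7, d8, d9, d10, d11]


Parity bits: p1=0, p2=1, p3=1, p4=0

010101100011000


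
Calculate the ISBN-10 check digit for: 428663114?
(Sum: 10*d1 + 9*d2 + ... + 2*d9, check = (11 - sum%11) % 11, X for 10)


Weighted sum: 230
230 mod 11 = 10

Check digit: 1


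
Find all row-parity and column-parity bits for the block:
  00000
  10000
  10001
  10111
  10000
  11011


Row parities: 010010
Column parities: 11101

Row P: 010010, Col P: 11101, Corner: 0


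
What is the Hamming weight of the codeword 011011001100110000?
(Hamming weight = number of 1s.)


Counting 1s in 011011001100110000

8


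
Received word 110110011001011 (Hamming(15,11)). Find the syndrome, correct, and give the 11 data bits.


Syndrome = 14: error at position 14

Data: 01001001001 (corrected bit 14)


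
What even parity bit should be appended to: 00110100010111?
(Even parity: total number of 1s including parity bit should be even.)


Number of 1s in data: 7
Parity bit: 1

1


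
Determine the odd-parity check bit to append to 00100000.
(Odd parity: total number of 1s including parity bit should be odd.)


Number of 1s in data: 1
Parity bit: 0

0


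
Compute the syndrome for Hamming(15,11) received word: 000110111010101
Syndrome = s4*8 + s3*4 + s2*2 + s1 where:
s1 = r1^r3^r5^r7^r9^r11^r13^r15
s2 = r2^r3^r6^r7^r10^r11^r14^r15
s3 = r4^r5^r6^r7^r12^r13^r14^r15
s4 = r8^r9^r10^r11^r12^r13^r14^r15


s1=0, s2=1, s3=1, s4=1

Syndrome = 14 (error at position 14)


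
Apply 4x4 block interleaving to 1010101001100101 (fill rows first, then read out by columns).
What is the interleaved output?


Matrix:
  1010
  1010
  0110
  0101
Read columns: 1100001111100001

1100001111100001


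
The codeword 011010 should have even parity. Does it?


Number of 1s: 3

No, parity error (3 ones)


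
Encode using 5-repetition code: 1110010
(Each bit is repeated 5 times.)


Each bit -> 5 copies

11111111111111100000000001111100000


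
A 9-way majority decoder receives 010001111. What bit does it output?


Ones: 5 out of 9
Threshold: 5

1 (5/9 voted 1)


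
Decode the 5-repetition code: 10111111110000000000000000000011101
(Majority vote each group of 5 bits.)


Groups: 10111, 11111, 00000, 00000, 00000, 00000, 11101
Majority votes: 1100001

1100001


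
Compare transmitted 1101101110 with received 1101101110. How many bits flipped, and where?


XOR: 0000000000

0 errors (received matches sent)


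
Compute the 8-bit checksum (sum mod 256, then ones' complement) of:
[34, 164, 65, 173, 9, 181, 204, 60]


Sum = 890 mod 256 = 122
Complement = 133

133


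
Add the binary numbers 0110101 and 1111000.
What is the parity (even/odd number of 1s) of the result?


0110101 = 53
1111000 = 120
Sum = 173 = 10101101
1s count = 5

odd parity (5 ones in 10101101)


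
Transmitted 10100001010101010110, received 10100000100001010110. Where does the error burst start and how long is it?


XOR: 00000001110100000000

Burst at position 7, length 5


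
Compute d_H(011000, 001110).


XOR: 010110
Count of 1s: 3

3


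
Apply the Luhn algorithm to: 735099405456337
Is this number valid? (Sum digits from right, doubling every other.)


Luhn sum = 77
77 mod 10 = 7

Invalid (Luhn sum mod 10 = 7)


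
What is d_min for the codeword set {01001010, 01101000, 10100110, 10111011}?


Comparing all pairs, minimum distance: 2
Can detect 1 errors, correct 0 errors

2


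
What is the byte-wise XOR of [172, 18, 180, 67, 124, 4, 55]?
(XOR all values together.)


XOR chain: 172 ^ 18 ^ 180 ^ 67 ^ 124 ^ 4 ^ 55 = 6

6


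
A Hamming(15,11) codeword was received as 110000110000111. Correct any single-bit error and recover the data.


Syndrome = 0: no error detected

Data: 00010000111 (no errors)


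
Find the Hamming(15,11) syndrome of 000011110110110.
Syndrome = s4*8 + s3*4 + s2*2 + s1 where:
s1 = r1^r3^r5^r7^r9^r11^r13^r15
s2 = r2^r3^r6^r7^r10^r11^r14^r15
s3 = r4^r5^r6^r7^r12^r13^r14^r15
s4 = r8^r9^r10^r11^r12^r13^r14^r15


s1=0, s2=1, s3=1, s4=1

Syndrome = 14 (error at position 14)


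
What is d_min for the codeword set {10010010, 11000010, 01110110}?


Comparing all pairs, minimum distance: 2
Can detect 1 errors, correct 0 errors

2


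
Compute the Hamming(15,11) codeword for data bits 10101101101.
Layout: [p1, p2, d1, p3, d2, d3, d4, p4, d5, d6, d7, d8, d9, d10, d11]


Parity bits: p1=0, p2=0, p3=0, p4=1

001001011101101


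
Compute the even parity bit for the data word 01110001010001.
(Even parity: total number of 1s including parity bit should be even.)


Number of 1s in data: 6
Parity bit: 0

0


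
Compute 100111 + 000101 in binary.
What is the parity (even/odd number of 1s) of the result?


100111 = 39
000101 = 5
Sum = 44 = 101100
1s count = 3

odd parity (3 ones in 101100)


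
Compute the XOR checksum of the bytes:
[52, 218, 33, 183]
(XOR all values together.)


XOR chain: 52 ^ 218 ^ 33 ^ 183 = 120

120


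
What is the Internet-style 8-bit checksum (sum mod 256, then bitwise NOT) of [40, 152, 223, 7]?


Sum = 422 mod 256 = 166
Complement = 89

89


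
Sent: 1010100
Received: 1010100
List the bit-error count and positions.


XOR: 0000000

0 errors (received matches sent)


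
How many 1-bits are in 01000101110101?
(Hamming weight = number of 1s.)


Counting 1s in 01000101110101

7


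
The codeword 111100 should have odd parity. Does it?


Number of 1s: 4

No, parity error (4 ones)


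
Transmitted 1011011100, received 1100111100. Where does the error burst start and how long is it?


XOR: 0111100000

Burst at position 1, length 4


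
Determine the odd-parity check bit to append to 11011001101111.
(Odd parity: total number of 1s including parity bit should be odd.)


Number of 1s in data: 10
Parity bit: 1

1


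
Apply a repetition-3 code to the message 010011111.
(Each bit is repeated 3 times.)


Each bit -> 3 copies

000111000000111111111111111


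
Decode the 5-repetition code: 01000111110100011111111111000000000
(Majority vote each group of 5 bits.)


Groups: 01000, 11111, 01000, 11111, 11111, 10000, 00000
Majority votes: 0101100

0101100


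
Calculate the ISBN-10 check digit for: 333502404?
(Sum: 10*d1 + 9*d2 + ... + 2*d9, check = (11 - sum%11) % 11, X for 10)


Weighted sum: 150
150 mod 11 = 7

Check digit: 4


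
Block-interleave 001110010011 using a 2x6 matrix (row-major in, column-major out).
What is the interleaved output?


Matrix:
  001110
  010011
Read columns: 000110101101

000110101101


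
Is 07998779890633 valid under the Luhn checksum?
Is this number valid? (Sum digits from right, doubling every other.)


Luhn sum = 84
84 mod 10 = 4

Invalid (Luhn sum mod 10 = 4)


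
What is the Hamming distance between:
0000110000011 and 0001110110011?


XOR: 0001000110000
Count of 1s: 3

3


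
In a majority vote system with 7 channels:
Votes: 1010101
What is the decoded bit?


Ones: 4 out of 7
Threshold: 4

1 (4/7 voted 1)


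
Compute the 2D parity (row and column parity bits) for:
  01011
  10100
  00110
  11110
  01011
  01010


Row parities: 100010
Column parities: 00110

Row P: 100010, Col P: 00110, Corner: 0


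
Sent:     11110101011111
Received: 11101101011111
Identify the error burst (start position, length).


XOR: 00011000000000

Burst at position 3, length 2


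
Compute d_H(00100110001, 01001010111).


XOR: 01101100110
Count of 1s: 6

6


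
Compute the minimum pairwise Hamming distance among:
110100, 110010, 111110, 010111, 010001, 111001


Comparing all pairs, minimum distance: 2
Can detect 1 errors, correct 0 errors

2


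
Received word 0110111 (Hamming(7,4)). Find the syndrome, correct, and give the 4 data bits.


Syndrome = 5: error at position 5

Data: 1011 (corrected bit 5)


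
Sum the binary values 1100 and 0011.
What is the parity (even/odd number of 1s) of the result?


1100 = 12
0011 = 3
Sum = 15 = 1111
1s count = 4

even parity (4 ones in 1111)


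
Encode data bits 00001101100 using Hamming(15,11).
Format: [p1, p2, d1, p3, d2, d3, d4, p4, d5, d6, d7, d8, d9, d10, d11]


Parity bits: p1=0, p2=1, p3=0, p4=0

010000001101100


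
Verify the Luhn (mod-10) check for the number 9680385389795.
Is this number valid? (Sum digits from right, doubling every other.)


Luhn sum = 79
79 mod 10 = 9

Invalid (Luhn sum mod 10 = 9)


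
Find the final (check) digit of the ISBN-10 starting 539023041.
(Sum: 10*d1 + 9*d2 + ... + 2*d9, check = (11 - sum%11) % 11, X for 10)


Weighted sum: 190
190 mod 11 = 3

Check digit: 8


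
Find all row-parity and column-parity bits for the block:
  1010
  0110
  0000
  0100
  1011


Row parities: 00011
Column parities: 0011

Row P: 00011, Col P: 0011, Corner: 0


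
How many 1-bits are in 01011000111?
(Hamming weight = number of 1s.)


Counting 1s in 01011000111

6


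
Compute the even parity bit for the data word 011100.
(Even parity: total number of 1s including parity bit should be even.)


Number of 1s in data: 3
Parity bit: 1

1


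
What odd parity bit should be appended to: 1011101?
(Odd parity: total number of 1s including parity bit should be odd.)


Number of 1s in data: 5
Parity bit: 0

0


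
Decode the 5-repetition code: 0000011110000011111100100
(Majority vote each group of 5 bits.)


Groups: 00000, 11110, 00001, 11111, 00100
Majority votes: 01010

01010


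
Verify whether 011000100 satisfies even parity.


Number of 1s: 3

No, parity error (3 ones)


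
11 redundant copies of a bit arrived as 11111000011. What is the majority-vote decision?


Ones: 7 out of 11
Threshold: 6

1 (7/11 voted 1)


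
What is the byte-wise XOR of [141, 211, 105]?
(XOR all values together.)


XOR chain: 141 ^ 211 ^ 105 = 55

55


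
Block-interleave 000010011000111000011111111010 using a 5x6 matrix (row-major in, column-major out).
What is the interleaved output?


Matrix:
  000010
  011000
  111000
  011111
  111010
Read columns: 001010111101111000101001100010

001010111101111000101001100010


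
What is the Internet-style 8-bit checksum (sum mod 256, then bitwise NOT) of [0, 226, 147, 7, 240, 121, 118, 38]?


Sum = 897 mod 256 = 129
Complement = 126

126


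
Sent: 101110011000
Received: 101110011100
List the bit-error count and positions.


XOR: 000000000100

1 error(s) at position(s): 9


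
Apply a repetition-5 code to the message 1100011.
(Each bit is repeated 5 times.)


Each bit -> 5 copies

11111111110000000000000001111111111


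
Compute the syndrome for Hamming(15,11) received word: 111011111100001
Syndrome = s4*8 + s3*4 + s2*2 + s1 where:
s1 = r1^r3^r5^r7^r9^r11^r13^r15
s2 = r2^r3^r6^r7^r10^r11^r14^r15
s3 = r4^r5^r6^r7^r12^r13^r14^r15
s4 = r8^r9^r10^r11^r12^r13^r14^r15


s1=0, s2=0, s3=0, s4=0

Syndrome = 0 (no error)


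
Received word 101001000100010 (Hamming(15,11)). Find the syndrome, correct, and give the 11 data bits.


Syndrome = 0: no error detected

Data: 10100100010 (no errors)


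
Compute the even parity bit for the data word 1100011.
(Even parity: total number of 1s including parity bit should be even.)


Number of 1s in data: 4
Parity bit: 0

0


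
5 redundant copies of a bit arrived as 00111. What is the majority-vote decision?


Ones: 3 out of 5
Threshold: 3

1 (3/5 voted 1)


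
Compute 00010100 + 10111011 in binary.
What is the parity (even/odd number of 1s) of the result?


00010100 = 20
10111011 = 187
Sum = 207 = 11001111
1s count = 6

even parity (6 ones in 11001111)


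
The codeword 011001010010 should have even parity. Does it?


Number of 1s: 5

No, parity error (5 ones)


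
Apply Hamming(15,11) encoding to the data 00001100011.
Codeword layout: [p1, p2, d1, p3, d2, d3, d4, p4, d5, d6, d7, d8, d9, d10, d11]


Parity bits: p1=0, p2=1, p3=0, p4=0

010000001100011


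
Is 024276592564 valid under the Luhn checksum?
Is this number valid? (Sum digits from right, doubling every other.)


Luhn sum = 49
49 mod 10 = 9

Invalid (Luhn sum mod 10 = 9)


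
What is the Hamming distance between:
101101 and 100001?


XOR: 001100
Count of 1s: 2

2


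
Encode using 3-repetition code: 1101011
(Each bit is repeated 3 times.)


Each bit -> 3 copies

111111000111000111111


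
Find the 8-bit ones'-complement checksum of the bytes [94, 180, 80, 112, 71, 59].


Sum = 596 mod 256 = 84
Complement = 171

171


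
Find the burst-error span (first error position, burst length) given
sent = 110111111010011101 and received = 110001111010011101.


XOR: 000110000000000000

Burst at position 3, length 2


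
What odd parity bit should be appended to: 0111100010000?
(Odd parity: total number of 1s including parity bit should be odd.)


Number of 1s in data: 5
Parity bit: 0

0


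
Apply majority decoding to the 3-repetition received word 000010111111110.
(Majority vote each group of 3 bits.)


Groups: 000, 010, 111, 111, 110
Majority votes: 00111

00111


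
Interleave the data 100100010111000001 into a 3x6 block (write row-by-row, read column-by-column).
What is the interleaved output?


Matrix:
  100100
  010111
  000001
Read columns: 100010000110010011

100010000110010011


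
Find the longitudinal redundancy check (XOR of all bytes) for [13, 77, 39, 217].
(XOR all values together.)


XOR chain: 13 ^ 77 ^ 39 ^ 217 = 190

190


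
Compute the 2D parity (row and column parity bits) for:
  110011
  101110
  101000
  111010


Row parities: 0000
Column parities: 001111

Row P: 0000, Col P: 001111, Corner: 0


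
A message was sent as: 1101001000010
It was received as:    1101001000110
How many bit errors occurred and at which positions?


XOR: 0000000000100

1 error(s) at position(s): 10


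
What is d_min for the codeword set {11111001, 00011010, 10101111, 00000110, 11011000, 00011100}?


Comparing all pairs, minimum distance: 2
Can detect 1 errors, correct 0 errors

2


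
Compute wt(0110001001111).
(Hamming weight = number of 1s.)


Counting 1s in 0110001001111

7


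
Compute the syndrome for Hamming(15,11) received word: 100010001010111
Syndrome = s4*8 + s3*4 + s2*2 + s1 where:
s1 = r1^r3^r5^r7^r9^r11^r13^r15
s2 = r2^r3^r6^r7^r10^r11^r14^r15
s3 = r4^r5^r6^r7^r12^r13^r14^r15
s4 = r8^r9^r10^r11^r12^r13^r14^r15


s1=0, s2=1, s3=0, s4=1

Syndrome = 10 (error at position 10)


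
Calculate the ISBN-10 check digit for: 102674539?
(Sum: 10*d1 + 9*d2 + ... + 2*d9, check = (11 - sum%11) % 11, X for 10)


Weighted sum: 177
177 mod 11 = 1

Check digit: X


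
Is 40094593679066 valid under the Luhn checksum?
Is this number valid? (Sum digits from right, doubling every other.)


Luhn sum = 70
70 mod 10 = 0

Valid (Luhn sum mod 10 = 0)


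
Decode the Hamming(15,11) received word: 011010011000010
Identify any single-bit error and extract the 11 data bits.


Syndrome = 11: error at position 11

Data: 11001010010 (corrected bit 11)


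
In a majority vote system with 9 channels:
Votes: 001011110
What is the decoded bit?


Ones: 5 out of 9
Threshold: 5

1 (5/9 voted 1)


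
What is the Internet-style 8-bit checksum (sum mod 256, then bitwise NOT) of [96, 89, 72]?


Sum = 257 mod 256 = 1
Complement = 254

254


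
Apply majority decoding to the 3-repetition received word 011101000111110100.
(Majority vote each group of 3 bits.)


Groups: 011, 101, 000, 111, 110, 100
Majority votes: 110110

110110


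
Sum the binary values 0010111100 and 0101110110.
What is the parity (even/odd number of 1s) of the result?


0010111100 = 188
0101110110 = 374
Sum = 562 = 1000110010
1s count = 4

even parity (4 ones in 1000110010)


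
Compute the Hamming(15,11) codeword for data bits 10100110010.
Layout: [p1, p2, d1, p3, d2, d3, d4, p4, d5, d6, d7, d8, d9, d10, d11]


Parity bits: p1=0, p2=1, p3=0, p4=1

011001010110010


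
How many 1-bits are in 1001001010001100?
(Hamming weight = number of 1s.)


Counting 1s in 1001001010001100

6


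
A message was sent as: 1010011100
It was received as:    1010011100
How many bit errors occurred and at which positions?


XOR: 0000000000

0 errors (received matches sent)


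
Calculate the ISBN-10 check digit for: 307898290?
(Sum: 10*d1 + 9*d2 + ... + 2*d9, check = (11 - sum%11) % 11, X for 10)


Weighted sum: 271
271 mod 11 = 7

Check digit: 4


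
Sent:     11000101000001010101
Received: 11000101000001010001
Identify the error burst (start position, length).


XOR: 00000000000000000100

Burst at position 17, length 1


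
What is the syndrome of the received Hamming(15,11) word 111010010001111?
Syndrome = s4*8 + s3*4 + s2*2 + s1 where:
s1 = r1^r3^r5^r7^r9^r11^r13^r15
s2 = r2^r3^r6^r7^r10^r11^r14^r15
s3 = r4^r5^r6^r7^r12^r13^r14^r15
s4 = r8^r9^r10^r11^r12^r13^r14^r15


s1=1, s2=0, s3=1, s4=1

Syndrome = 13 (error at position 13)


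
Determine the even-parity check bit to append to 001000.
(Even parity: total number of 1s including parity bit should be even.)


Number of 1s in data: 1
Parity bit: 1

1


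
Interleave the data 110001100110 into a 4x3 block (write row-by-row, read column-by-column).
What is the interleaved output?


Matrix:
  110
  001
  100
  110
Read columns: 101110010100

101110010100


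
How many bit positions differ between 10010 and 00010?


XOR: 10000
Count of 1s: 1

1


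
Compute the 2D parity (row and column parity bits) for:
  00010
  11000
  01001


Row parities: 100
Column parities: 10011

Row P: 100, Col P: 10011, Corner: 1


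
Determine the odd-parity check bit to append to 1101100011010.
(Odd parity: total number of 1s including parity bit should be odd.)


Number of 1s in data: 7
Parity bit: 0

0


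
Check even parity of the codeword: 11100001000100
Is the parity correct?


Number of 1s: 5

No, parity error (5 ones)


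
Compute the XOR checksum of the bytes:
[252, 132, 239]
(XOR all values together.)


XOR chain: 252 ^ 132 ^ 239 = 151

151


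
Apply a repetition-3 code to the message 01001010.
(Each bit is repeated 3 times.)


Each bit -> 3 copies

000111000000111000111000


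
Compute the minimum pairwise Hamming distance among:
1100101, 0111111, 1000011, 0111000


Comparing all pairs, minimum distance: 3
Can detect 2 errors, correct 1 errors

3


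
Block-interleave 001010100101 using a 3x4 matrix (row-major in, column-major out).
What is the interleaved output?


Matrix:
  0010
  1010
  0101
Read columns: 010001110001

010001110001


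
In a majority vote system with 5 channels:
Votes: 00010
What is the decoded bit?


Ones: 1 out of 5
Threshold: 3

0 (1/5 voted 1)


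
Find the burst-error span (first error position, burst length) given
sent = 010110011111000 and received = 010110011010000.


XOR: 000000000101000

Burst at position 9, length 3


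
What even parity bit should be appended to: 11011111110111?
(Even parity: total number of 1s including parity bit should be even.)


Number of 1s in data: 12
Parity bit: 0

0


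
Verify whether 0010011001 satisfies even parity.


Number of 1s: 4

Yes, parity is correct (4 ones)


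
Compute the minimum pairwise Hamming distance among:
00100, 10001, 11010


Comparing all pairs, minimum distance: 3
Can detect 2 errors, correct 1 errors

3


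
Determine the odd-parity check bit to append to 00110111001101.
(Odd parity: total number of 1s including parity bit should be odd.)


Number of 1s in data: 8
Parity bit: 1

1


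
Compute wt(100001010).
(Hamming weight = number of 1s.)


Counting 1s in 100001010

3


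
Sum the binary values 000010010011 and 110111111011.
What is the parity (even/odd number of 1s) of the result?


000010010011 = 147
110111111011 = 3579
Sum = 3726 = 111010001110
1s count = 7

odd parity (7 ones in 111010001110)


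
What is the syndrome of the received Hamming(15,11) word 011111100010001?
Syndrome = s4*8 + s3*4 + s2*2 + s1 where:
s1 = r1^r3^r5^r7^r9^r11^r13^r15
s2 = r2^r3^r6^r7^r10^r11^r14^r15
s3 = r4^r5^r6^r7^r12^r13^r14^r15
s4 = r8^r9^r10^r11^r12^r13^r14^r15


s1=1, s2=0, s3=1, s4=0

Syndrome = 5 (error at position 5)


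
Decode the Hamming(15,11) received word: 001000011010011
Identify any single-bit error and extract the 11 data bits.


Syndrome = 8: error at position 8

Data: 10001010011 (corrected bit 8)


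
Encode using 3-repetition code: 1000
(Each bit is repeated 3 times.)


Each bit -> 3 copies

111000000000


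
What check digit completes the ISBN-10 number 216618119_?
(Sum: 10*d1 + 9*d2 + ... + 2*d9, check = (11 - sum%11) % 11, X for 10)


Weighted sum: 190
190 mod 11 = 3

Check digit: 8


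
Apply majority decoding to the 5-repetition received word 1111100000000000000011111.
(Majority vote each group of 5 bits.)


Groups: 11111, 00000, 00000, 00000, 11111
Majority votes: 10001

10001


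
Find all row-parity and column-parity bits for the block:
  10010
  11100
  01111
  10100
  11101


Row parities: 01000
Column parities: 01000

Row P: 01000, Col P: 01000, Corner: 1


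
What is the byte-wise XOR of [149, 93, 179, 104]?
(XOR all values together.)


XOR chain: 149 ^ 93 ^ 179 ^ 104 = 19

19


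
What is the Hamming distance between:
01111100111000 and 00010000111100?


XOR: 01101100000100
Count of 1s: 5

5


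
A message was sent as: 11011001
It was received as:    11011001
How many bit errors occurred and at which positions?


XOR: 00000000

0 errors (received matches sent)


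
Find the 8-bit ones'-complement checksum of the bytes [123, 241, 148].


Sum = 512 mod 256 = 0
Complement = 255

255


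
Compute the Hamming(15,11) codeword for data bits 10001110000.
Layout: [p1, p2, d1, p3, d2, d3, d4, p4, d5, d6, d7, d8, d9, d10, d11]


Parity bits: p1=1, p2=1, p3=0, p4=1

111000011110000


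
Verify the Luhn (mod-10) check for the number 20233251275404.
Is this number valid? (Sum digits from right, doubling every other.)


Luhn sum = 41
41 mod 10 = 1

Invalid (Luhn sum mod 10 = 1)


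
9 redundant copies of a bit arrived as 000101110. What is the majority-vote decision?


Ones: 4 out of 9
Threshold: 5

0 (4/9 voted 1)


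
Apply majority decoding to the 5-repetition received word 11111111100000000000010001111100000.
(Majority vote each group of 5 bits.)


Groups: 11111, 11110, 00000, 00000, 01000, 11111, 00000
Majority votes: 1100010

1100010


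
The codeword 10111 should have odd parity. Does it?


Number of 1s: 4

No, parity error (4 ones)


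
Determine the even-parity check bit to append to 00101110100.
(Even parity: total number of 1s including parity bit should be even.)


Number of 1s in data: 5
Parity bit: 1

1


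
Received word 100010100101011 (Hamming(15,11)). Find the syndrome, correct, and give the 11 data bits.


Syndrome = 4: error at position 4

Data: 01010101011 (corrected bit 4)


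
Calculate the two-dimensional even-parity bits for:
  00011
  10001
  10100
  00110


Row parities: 0000
Column parities: 00000

Row P: 0000, Col P: 00000, Corner: 0


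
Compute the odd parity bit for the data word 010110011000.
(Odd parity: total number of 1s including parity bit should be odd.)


Number of 1s in data: 5
Parity bit: 0

0


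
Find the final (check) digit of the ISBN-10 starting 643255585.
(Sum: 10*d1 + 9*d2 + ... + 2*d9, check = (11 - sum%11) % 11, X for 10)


Weighted sum: 243
243 mod 11 = 1

Check digit: X


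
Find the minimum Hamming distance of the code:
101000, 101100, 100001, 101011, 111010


Comparing all pairs, minimum distance: 1
Can detect 0 errors, correct 0 errors

1


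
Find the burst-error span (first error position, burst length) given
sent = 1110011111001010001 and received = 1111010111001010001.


XOR: 0001001000000000000

Burst at position 3, length 4


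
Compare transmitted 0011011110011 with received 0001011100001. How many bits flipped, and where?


XOR: 0010000010010

3 error(s) at position(s): 2, 8, 11


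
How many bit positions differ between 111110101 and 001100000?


XOR: 110010101
Count of 1s: 5

5


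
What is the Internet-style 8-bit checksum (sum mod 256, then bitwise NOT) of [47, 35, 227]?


Sum = 309 mod 256 = 53
Complement = 202

202


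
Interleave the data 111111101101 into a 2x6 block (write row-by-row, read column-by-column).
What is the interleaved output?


Matrix:
  111111
  101101
Read columns: 111011111011

111011111011


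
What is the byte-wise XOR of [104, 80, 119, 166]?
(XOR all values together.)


XOR chain: 104 ^ 80 ^ 119 ^ 166 = 233

233


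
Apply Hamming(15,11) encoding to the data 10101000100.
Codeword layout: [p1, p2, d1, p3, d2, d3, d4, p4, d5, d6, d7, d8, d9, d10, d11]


Parity bits: p1=1, p2=0, p3=0, p4=0

101001001000100


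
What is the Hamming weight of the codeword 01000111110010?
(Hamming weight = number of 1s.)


Counting 1s in 01000111110010

7


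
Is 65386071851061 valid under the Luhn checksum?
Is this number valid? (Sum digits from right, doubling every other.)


Luhn sum = 49
49 mod 10 = 9

Invalid (Luhn sum mod 10 = 9)


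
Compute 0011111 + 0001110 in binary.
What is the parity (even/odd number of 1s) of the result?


0011111 = 31
0001110 = 14
Sum = 45 = 101101
1s count = 4

even parity (4 ones in 101101)


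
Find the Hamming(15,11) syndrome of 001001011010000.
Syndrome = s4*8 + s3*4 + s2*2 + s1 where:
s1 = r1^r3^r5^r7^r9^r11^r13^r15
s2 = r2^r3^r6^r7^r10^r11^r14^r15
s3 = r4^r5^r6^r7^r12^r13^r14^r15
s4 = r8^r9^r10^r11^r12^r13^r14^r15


s1=1, s2=1, s3=1, s4=1

Syndrome = 15 (error at position 15)


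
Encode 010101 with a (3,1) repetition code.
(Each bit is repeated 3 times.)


Each bit -> 3 copies

000111000111000111


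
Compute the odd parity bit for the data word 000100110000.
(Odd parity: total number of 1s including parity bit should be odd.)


Number of 1s in data: 3
Parity bit: 0

0


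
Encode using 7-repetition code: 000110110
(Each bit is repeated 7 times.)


Each bit -> 7 copies

000000000000000000000111111111111110000000111111111111110000000


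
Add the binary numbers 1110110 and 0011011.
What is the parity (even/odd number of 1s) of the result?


1110110 = 118
0011011 = 27
Sum = 145 = 10010001
1s count = 3

odd parity (3 ones in 10010001)


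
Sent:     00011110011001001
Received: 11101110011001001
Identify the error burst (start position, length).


XOR: 11110000000000000

Burst at position 0, length 4


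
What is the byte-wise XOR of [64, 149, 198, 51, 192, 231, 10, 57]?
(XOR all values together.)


XOR chain: 64 ^ 149 ^ 198 ^ 51 ^ 192 ^ 231 ^ 10 ^ 57 = 52

52


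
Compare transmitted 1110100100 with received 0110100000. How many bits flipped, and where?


XOR: 1000000100

2 error(s) at position(s): 0, 7


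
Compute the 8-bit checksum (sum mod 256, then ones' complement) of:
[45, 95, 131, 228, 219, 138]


Sum = 856 mod 256 = 88
Complement = 167

167


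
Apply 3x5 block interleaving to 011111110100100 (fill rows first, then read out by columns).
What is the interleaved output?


Matrix:
  01111
  11101
  00100
Read columns: 010110111100110

010110111100110


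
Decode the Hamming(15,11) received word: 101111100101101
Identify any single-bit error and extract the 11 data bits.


Syndrome = 6: error at position 6

Data: 11010101101 (corrected bit 6)


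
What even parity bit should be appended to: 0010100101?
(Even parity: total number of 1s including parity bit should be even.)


Number of 1s in data: 4
Parity bit: 0

0


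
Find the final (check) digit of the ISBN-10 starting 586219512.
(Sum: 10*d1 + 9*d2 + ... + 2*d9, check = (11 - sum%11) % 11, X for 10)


Weighted sum: 262
262 mod 11 = 9

Check digit: 2


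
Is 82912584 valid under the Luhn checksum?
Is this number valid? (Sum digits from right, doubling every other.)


Luhn sum = 39
39 mod 10 = 9

Invalid (Luhn sum mod 10 = 9)


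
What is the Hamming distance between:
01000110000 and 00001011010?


XOR: 01001101010
Count of 1s: 5

5


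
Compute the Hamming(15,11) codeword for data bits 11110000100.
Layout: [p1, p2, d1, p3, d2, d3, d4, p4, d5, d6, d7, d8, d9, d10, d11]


Parity bits: p1=0, p2=1, p3=0, p4=1

011011110000100


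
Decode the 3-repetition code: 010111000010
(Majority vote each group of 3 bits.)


Groups: 010, 111, 000, 010
Majority votes: 0100

0100


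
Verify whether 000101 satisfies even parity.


Number of 1s: 2

Yes, parity is correct (2 ones)


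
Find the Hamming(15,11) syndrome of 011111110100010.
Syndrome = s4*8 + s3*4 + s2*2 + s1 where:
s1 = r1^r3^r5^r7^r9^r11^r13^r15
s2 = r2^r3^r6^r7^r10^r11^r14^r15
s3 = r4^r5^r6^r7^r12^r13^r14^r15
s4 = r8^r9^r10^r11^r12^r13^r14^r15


s1=1, s2=0, s3=1, s4=1

Syndrome = 13 (error at position 13)


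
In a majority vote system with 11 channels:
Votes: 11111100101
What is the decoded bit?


Ones: 8 out of 11
Threshold: 6

1 (8/11 voted 1)


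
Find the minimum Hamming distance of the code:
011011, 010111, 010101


Comparing all pairs, minimum distance: 1
Can detect 0 errors, correct 0 errors

1


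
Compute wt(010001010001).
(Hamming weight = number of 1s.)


Counting 1s in 010001010001

4


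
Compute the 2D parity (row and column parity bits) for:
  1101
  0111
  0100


Row parities: 111
Column parities: 1110

Row P: 111, Col P: 1110, Corner: 1


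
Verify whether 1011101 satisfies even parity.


Number of 1s: 5

No, parity error (5 ones)


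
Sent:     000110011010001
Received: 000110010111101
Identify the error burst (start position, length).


XOR: 000000001101100

Burst at position 8, length 5


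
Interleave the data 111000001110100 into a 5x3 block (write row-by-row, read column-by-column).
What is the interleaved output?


Matrix:
  111
  000
  001
  110
  100
Read columns: 100111001010100

100111001010100


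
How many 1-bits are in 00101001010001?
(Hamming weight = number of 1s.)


Counting 1s in 00101001010001

5


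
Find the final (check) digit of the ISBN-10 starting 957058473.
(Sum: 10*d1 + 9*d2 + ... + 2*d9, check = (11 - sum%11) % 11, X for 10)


Weighted sum: 304
304 mod 11 = 7

Check digit: 4


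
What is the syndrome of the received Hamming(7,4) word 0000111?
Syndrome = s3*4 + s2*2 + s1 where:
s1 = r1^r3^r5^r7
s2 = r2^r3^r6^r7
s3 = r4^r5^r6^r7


s1=0, s2=0, s3=1

Syndrome = 4 (error at position 4)


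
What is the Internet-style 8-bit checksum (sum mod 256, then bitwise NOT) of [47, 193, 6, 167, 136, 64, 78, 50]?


Sum = 741 mod 256 = 229
Complement = 26

26


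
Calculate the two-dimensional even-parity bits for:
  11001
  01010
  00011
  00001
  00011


Row parities: 10010
Column parities: 10010

Row P: 10010, Col P: 10010, Corner: 0


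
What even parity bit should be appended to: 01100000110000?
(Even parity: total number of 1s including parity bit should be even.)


Number of 1s in data: 4
Parity bit: 0

0


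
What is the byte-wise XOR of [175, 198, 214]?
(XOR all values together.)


XOR chain: 175 ^ 198 ^ 214 = 191

191


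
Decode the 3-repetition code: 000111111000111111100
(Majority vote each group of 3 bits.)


Groups: 000, 111, 111, 000, 111, 111, 100
Majority votes: 0110110

0110110


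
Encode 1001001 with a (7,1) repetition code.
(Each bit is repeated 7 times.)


Each bit -> 7 copies

1111111000000000000001111111000000000000001111111


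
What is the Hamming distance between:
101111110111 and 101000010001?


XOR: 000111100110
Count of 1s: 6

6


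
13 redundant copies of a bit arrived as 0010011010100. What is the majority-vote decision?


Ones: 5 out of 13
Threshold: 7

0 (5/13 voted 1)


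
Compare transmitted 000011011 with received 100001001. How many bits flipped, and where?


XOR: 100010010

3 error(s) at position(s): 0, 4, 7


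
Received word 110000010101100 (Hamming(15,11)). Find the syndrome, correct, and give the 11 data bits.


Syndrome = 0: no error detected

Data: 00000101100 (no errors)


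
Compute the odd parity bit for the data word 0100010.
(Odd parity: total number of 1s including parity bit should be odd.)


Number of 1s in data: 2
Parity bit: 1

1


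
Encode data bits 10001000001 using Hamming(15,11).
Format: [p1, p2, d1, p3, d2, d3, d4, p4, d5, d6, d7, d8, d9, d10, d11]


Parity bits: p1=1, p2=0, p3=1, p4=0

101100001000001


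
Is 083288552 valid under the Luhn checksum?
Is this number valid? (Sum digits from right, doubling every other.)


Luhn sum = 37
37 mod 10 = 7

Invalid (Luhn sum mod 10 = 7)


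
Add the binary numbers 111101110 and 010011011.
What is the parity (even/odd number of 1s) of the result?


111101110 = 494
010011011 = 155
Sum = 649 = 1010001001
1s count = 4

even parity (4 ones in 1010001001)


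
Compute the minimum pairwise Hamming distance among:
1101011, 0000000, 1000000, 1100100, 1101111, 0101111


Comparing all pairs, minimum distance: 1
Can detect 0 errors, correct 0 errors

1


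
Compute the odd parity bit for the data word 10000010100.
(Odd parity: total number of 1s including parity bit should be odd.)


Number of 1s in data: 3
Parity bit: 0

0


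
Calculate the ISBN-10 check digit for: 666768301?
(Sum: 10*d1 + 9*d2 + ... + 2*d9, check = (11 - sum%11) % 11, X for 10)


Weighted sum: 301
301 mod 11 = 4

Check digit: 7


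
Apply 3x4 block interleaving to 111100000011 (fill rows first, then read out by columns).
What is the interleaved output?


Matrix:
  1111
  0000
  0011
Read columns: 100100101101

100100101101


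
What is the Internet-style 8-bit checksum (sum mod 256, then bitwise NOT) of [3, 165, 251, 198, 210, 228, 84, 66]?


Sum = 1205 mod 256 = 181
Complement = 74

74


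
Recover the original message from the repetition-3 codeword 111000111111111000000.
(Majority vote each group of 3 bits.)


Groups: 111, 000, 111, 111, 111, 000, 000
Majority votes: 1011100

1011100


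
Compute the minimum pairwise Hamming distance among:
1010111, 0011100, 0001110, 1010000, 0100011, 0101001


Comparing all pairs, minimum distance: 2
Can detect 1 errors, correct 0 errors

2


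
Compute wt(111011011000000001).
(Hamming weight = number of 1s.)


Counting 1s in 111011011000000001

8


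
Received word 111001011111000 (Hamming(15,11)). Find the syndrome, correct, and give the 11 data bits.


Syndrome = 10: error at position 10

Data: 10101011000 (corrected bit 10)


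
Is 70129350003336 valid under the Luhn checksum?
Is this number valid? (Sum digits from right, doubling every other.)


Luhn sum = 43
43 mod 10 = 3

Invalid (Luhn sum mod 10 = 3)


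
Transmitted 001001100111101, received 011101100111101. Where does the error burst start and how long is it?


XOR: 010100000000000

Burst at position 1, length 3


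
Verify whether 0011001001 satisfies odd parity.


Number of 1s: 4

No, parity error (4 ones)


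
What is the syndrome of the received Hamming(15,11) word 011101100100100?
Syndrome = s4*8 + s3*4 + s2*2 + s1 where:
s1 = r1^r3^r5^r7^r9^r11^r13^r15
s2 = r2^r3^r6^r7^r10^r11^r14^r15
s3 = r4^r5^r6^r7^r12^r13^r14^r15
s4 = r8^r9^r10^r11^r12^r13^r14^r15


s1=1, s2=1, s3=0, s4=0

Syndrome = 3 (error at position 3)


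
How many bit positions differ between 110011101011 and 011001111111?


XOR: 101010010100
Count of 1s: 5

5


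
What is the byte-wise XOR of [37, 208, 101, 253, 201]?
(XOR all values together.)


XOR chain: 37 ^ 208 ^ 101 ^ 253 ^ 201 = 164

164


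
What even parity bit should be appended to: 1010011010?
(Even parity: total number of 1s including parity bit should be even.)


Number of 1s in data: 5
Parity bit: 1

1


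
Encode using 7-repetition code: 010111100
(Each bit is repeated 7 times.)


Each bit -> 7 copies

000000011111110000000111111111111111111111111111100000000000000


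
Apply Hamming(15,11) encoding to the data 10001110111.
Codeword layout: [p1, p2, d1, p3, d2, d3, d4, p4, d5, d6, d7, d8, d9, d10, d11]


Parity bits: p1=1, p2=1, p3=1, p4=0

111100001110111


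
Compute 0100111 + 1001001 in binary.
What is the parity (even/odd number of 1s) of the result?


0100111 = 39
1001001 = 73
Sum = 112 = 1110000
1s count = 3

odd parity (3 ones in 1110000)


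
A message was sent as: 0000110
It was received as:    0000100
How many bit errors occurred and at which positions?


XOR: 0000010

1 error(s) at position(s): 5


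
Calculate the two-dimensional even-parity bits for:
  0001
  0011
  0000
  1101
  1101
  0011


Row parities: 100110
Column parities: 0001

Row P: 100110, Col P: 0001, Corner: 1


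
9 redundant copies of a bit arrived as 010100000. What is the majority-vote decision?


Ones: 2 out of 9
Threshold: 5

0 (2/9 voted 1)


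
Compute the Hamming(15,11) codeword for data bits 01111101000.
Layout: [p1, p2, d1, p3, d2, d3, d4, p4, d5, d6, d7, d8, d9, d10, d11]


Parity bits: p1=1, p2=1, p3=0, p4=1

110011111101000


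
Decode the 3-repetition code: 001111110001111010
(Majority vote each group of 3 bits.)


Groups: 001, 111, 110, 001, 111, 010
Majority votes: 011010

011010


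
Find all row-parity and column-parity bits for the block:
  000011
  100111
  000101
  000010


Row parities: 0001
Column parities: 100011

Row P: 0001, Col P: 100011, Corner: 1


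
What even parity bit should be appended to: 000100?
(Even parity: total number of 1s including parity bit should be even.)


Number of 1s in data: 1
Parity bit: 1

1


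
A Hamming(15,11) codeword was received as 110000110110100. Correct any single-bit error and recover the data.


Syndrome = 0: no error detected

Data: 00010110100 (no errors)


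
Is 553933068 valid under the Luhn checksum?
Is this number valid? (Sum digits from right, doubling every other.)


Luhn sum = 38
38 mod 10 = 8

Invalid (Luhn sum mod 10 = 8)


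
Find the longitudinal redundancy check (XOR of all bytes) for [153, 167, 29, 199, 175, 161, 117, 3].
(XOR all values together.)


XOR chain: 153 ^ 167 ^ 29 ^ 199 ^ 175 ^ 161 ^ 117 ^ 3 = 156

156


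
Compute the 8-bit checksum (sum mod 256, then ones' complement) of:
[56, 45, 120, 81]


Sum = 302 mod 256 = 46
Complement = 209

209


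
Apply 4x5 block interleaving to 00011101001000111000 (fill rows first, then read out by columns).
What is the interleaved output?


Matrix:
  00011
  10100
  10001
  11000
Read columns: 01110001010010001010

01110001010010001010


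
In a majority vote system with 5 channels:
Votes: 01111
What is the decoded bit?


Ones: 4 out of 5
Threshold: 3

1 (4/5 voted 1)


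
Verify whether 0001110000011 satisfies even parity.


Number of 1s: 5

No, parity error (5 ones)


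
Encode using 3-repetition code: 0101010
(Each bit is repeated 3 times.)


Each bit -> 3 copies

000111000111000111000


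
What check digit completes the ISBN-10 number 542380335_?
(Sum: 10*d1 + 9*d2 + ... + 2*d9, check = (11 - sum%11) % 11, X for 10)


Weighted sum: 202
202 mod 11 = 4

Check digit: 7


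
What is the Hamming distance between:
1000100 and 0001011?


XOR: 1001111
Count of 1s: 5

5


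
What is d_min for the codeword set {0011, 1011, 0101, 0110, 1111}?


Comparing all pairs, minimum distance: 1
Can detect 0 errors, correct 0 errors

1
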